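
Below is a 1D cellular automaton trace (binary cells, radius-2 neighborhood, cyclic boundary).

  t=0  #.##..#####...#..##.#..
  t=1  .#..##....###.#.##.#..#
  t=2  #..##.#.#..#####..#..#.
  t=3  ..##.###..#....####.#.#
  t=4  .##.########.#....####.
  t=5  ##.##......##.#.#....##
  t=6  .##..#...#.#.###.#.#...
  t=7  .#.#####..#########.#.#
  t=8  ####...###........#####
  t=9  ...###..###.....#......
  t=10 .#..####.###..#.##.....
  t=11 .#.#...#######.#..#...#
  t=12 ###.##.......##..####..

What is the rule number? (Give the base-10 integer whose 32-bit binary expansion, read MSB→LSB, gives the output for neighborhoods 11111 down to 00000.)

  nb #####: next=.  (t=0,i=8, bit31=0)
  nb ####.: next=.  (t=0,i=9, bit30=0)
  nb ###.#: next=#  (t=1,i=12, bit29=1)
  nb ###..: next=#  (t=0,i=10, bit28=1)
  nb ##.##: next=#  (t=3,i=4, bit27=1)
  nb ##.#.: next=#  (t=0,i=19, bit26=1)
  nb ##..#: next=#  (t=0,i=4, bit25=1)
  nb ##...: next=#  (t=0,i=11, bit24=1)
  nb #.###: next=#  (t=3,i=5, bit23=1)
  nb #.##.: next=.  (t=0,i=2, bit22=0)
  nb #.#.#: next=#  (t=1,i=14, bit21=1)
  nb #.#..: next=.  (t=0,i=20, bit20=0)
  nb #..##: next=#  (t=0,i=5, bit19=1)
  nb #..#.: next=#  (t=0,i=22, bit18=1)
  nb #...#: next=#  (t=0,i=12, bit17=1)
  nb #....: next=.  (t=1,i=7, bit16=0)
  nb .####: next=.  (t=0,i=7, bit15=0)
  nb .###.: next=#  (t=1,i=11, bit14=1)
  nb .##.#: next=.  (t=0,i=18, bit13=0)
  nb .##..: next=.  (t=0,i=3, bit12=0)
  nb .#.##: next=#  (t=0,i=1, bit11=1)
  nb .#.#.: next=#  (t=1,i=0, bit10=1)
  nb .#..#: next=.  (t=0,i=15, bit9=0)
  nb .#...: next=#  (t=3,i=11, bit8=1)
  nb ..###: next=.  (t=0,i=6, bit7=0)
  nb ..##.: next=#  (t=0,i=17, bit6=1)
  nb ..#.#: next=.  (t=0,i=0, bit5=0)
  nb ..#..: next=#  (t=0,i=14, bit4=1)
  nb ...##: next=.  (t=1,i=9, bit3=0)
  nb ...#.: next=.  (t=0,i=13, bit2=0)
  nb ....#: next=#  (t=1,i=8, bit1=1)
  nb .....: next=.  (t=5,i=7, bit0=0)
  bits 00111111101011100100110101010010 = 1068387666

1068387666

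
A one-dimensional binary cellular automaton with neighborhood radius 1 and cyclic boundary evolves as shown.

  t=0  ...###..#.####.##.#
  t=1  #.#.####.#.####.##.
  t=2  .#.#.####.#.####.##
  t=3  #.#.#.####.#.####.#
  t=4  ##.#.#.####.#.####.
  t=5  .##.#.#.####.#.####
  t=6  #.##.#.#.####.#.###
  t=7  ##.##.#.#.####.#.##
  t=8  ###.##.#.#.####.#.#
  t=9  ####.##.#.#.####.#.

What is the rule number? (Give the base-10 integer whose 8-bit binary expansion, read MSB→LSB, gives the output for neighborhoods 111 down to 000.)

242

  [7] ### => #  t=0,i=4
  [6] ##. => #  t=0,i=5
  [5] #.# => #  t=0,i=9
  [4] #.. => #  t=0,i=0
  [3] .## => .  t=0,i=3
  [2] .#. => .  t=0,i=8
  [1] ..# => #  t=0,i=2
  [0] ... => .  t=0,i=1
  bits 11110010 = 242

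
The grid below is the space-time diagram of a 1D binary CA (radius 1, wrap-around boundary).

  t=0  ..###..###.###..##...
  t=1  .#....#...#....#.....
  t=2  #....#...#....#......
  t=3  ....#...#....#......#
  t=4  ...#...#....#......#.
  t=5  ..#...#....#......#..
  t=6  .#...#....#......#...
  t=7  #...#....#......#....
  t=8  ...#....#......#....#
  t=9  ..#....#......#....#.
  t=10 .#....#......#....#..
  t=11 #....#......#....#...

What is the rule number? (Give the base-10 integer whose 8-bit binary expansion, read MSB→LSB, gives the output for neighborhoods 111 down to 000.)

  [7] ### => .  t=0,i=3
  [6] ##. => .  t=0,i=4
  [5] #.# => #  t=0,i=10
  [4] #.. => .  t=0,i=5
  [3] .## => .  t=0,i=2
  [2] .#. => .  t=1,i=1
  [1] ..# => #  t=0,i=1
  [0] ... => .  t=0,i=0
  bits 00100010 = 34

34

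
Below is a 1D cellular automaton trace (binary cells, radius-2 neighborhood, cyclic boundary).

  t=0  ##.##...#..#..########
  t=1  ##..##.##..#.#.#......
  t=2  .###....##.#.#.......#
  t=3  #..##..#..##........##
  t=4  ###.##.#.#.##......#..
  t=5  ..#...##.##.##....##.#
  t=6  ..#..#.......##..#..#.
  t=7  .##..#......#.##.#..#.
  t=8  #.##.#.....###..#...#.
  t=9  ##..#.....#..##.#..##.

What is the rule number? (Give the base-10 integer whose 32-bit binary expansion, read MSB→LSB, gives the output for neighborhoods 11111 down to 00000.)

1999149116

  ##### -> .   bit 31 = 0  t=0,i=16
  ####. -> #   bit 30 = 1  t=0,i=0
  ###.# -> #   bit 29 = 1  t=0,i=1
  ###.. -> #   bit 28 = 1  t=2,i=3
  ##.## -> .   bit 27 = 0  t=0,i=2
  ##.#. -> #   bit 26 = 1  t=2,i=10
  ##..# -> #   bit 25 = 1  t=1,i=2
  ##... -> #   bit 24 = 1  t=0,i=5
  #.### -> .   bit 23 = 0  t=2,i=1
  #.##. -> .   bit 22 = 0  t=0,i=3
  #.#.# -> #   bit 21 = 1  t=1,i=13
  #.#.. -> .   bit 20 = 0  t=1,i=15
  #..## -> #   bit 19 = 1  t=0,i=13
  #..#. -> .   bit 18 = 0  t=0,i=10
  #...# -> .   bit 17 = 0  t=0,i=6
  #.... -> .   bit 16 = 0  t=1,i=17
  .#### -> #   bit 15 = 1  t=0,i=15
  .###. -> .   bit 14 = 0  t=2,i=2
  .##.# -> .   bit 13 = 0  t=1,i=5
  .##.. -> #   bit 12 = 1  t=0,i=4
  .#.## -> #   bit 11 = 1  t=2,i=0
  .#.#. -> .   bit 10 = 0  t=1,i=12
  .#..# -> .   bit 9 = 0  t=0,i=9
  .#... -> .   bit 8 = 0  t=1,i=16
  ..### -> .   bit 7 = 0  t=0,i=14
  ..##. -> .   bit 6 = 0  t=1,i=0
  ..#.# -> #   bit 5 = 1  t=1,i=11
  ..#.. -> #   bit 4 = 1  t=0,i=8
  ...## -> #   bit 3 = 1  t=1,i=21
  ...#. -> #   bit 2 = 1  t=0,i=7
  ....# -> .   bit 1 = 0  t=1,i=20
  ..... -> .   bit 0 = 0  t=1,i=18
  bits 01110111001010001001100000111100 = 1999149116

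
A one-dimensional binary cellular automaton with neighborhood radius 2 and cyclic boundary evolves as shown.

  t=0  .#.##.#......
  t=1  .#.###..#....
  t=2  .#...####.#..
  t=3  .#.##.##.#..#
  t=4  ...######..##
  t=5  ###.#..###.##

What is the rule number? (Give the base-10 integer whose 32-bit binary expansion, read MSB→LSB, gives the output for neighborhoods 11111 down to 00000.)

1598533752

  ##### -> .   bit 31 = 0  t=4,i=5
  ####. -> #   bit 30 = 1  t=2,i=7
  ###.# -> .   bit 29 = 0  t=2,i=8
  ###.. -> #   bit 28 = 1  t=1,i=5
  ##.## -> #   bit 27 = 1  t=3,i=5
  ##.#. -> #   bit 26 = 1  t=0,i=5
  ##..# -> #   bit 25 = 1  t=1,i=6
  ##... -> #   bit 24 = 1  t=4,i=0
  #.### -> .   bit 23 = 0  t=1,i=3
  #.##. -> #   bit 22 = 1  t=0,i=3
  #.#.# -> .   bit 21 = 0  t=3,i=1
  #.#.. -> .   bit 20 = 0  t=0,i=6
  #..## -> .   bit 19 = 0  t=4,i=10
  #..#. -> #   bit 18 = 1  t=1,i=7
  #...# -> #   bit 17 = 1  t=2,i=3
  #.... -> #   bit 16 = 1  t=0,i=8
  .#### -> #   bit 15 = 1  t=2,i=6
  .###. -> .   bit 14 = 0  t=1,i=4
  .##.# -> #   bit 13 = 1  t=0,i=4
  .##.. -> #   bit 12 = 1  t=4,i=12
  .#.## -> .   bit 11 = 0  t=0,i=2
  .#.#. -> .   bit 10 = 0  t=3,i=0
  .#..# -> .   bit 9 = 0  t=3,i=10
  .#... -> .   bit 8 = 0  t=0,i=7
  ..### -> .   bit 7 = 0  t=2,i=5
  ..##. -> #   bit 6 = 1  t=4,i=11
  ..#.# -> #   bit 5 = 1  t=0,i=1
  ..#.. -> #   bit 4 = 1  t=1,i=8
  ...## -> #   bit 3 = 1  t=2,i=4
  ...#. -> .   bit 2 = 0  t=0,i=0
  ....# -> .   bit 1 = 0  t=0,i=12
  ..... -> .   bit 0 = 0  t=0,i=9
  bits 01011111010001111011000001111000 = 1598533752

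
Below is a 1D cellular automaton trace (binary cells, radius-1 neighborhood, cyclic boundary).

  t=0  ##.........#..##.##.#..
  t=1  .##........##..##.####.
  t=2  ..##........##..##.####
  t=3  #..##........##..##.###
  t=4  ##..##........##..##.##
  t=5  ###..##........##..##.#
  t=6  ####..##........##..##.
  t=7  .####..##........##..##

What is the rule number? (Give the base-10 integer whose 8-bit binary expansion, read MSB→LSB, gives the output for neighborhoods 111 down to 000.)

244

  ###|#  b7=1 t=1,i=19
  ##.|#  b6=1 t=0,i=1
  #.#|#  b5=1 t=0,i=16
  #..|#  b4=1 t=0,i=2
  .##|.  b3=0 t=0,i=0
  .#.|#  b2=1 t=0,i=11
  ..#|.  b1=0 t=0,i=10
  ...|.  b0=0 t=0,i=3
  bits 11110100 = 244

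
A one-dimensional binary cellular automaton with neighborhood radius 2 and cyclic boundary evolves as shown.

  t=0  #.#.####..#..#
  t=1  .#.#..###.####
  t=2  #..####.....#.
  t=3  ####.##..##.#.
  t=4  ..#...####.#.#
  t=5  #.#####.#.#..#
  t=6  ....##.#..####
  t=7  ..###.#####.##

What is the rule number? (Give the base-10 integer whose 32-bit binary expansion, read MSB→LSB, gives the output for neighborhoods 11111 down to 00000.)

3592035323

  nb #####: next=#  (t=5,i=4, bit31=1)
  nb ####.: next=#  (t=0,i=6, bit30=1)
  nb ###.#: next=.  (t=1,i=8, bit29=0)
  nb ###..: next=#  (t=0,i=7, bit28=1)
  nb ##.##: next=.  (t=1,i=9, bit27=0)
  nb ##.#.: next=#  (t=0,i=1, bit26=1)
  nb ##..#: next=#  (t=0,i=8, bit25=1)
  nb ##...: next=.  (t=2,i=7, bit24=0)
  nb #.###: next=.  (t=0,i=4, bit23=0)
  nb #.##.: next=.  (t=3,i=5, bit22=0)
  nb #.#.#: next=.  (t=0,i=2, bit21=0)
  nb #.#..: next=#  (t=1,i=3, bit20=1)
  nb #..##: next=#  (t=0,i=12, bit19=1)
  nb #..#.: next=.  (t=0,i=9, bit18=0)
  nb #...#: next=#  (t=4,i=4, bit17=1)
  nb #....: next=.  (t=2,i=8, bit16=0)
  nb .####: next=.  (t=0,i=5, bit15=0)
  nb .###.: next=.  (t=1,i=7, bit14=0)
  nb .##.#: next=.  (t=0,i=0, bit13=0)
  nb .##..: next=#  (t=3,i=6, bit12=1)
  nb .#.##: next=#  (t=0,i=3, bit11=1)
  nb .#.#.: next=.  (t=1,i=2, bit10=0)
  nb .#..#: next=#  (t=0,i=11, bit9=1)
  nb .#...: next=#  (t=4,i=3, bit8=1)
  nb ..###: next=#  (t=1,i=6, bit7=1)
  nb ..##.: next=#  (t=0,i=13, bit6=1)
  nb ..#.#: next=#  (t=2,i=12, bit5=1)
  nb ..#..: next=#  (t=0,i=10, bit4=1)
  nb ...##: next=#  (t=4,i=5, bit3=1)
  nb ...#.: next=.  (t=2,i=11, bit2=0)
  nb ....#: next=#  (t=2,i=10, bit1=1)
  nb .....: next=#  (t=2,i=9, bit0=1)
  bits 11010110000110100001101111111011 = 3592035323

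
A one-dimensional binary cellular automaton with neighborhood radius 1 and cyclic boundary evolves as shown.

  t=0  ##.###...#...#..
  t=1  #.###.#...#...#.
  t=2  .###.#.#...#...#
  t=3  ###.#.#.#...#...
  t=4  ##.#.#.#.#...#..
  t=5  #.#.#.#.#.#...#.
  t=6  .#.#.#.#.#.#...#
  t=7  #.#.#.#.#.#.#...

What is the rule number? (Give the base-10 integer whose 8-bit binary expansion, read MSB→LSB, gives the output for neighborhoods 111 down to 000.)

  ### -> #   bit 7 = 1  t=0,i=4
  ##. -> .   bit 6 = 0  t=0,i=1
  #.# -> #   bit 5 = 1  t=0,i=2
  #.. -> #   bit 4 = 1  t=0,i=6
  .## -> #   bit 3 = 1  t=0,i=0
  .#. -> .   bit 2 = 0  t=0,i=9
  ..# -> .   bit 1 = 0  t=0,i=8
  ... -> .   bit 0 = 0  t=0,i=7
  bits 10111000 = 184

184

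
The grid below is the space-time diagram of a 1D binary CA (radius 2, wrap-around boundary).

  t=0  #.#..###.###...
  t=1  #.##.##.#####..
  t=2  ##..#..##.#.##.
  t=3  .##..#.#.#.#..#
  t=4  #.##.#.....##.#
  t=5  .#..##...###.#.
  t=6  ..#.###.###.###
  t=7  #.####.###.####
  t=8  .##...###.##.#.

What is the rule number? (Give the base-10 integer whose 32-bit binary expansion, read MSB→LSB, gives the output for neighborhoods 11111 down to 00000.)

  nb #####: next=#  (t=1,i=10, bit31=1)
  nb ####.: next=.  (t=1,i=11, bit30=0)
  nb ###.#: next=.  (t=0,i=7, bit29=0)
  nb ###..: next=#  (t=0,i=11, bit28=1)
  nb ##.##: next=#  (t=0,i=8, bit27=1)
  nb ##.#.: next=#  (t=2,i=9, bit26=1)
  nb ##..#: next=#  (t=1,i=13, bit25=1)
  nb ##...: next=#  (t=0,i=12, bit24=1)
  nb #.###: next=#  (t=0,i=9, bit23=1)
  nb #.##.: next=.  (t=1,i=2, bit22=0)
  nb #.#.#: next=.  (t=2,i=10, bit21=0)
  nb #.#..: next=#  (t=0,i=2, bit20=1)
  nb #..##: next=.  (t=0,i=4, bit19=0)
  nb #..#.: next=.  (t=1,i=14, bit18=0)
  nb #...#: next=.  (t=0,i=13, bit17=0)
  nb #....: next=.  (t=4,i=7, bit16=0)
  nb .####: next=.  (t=1,i=9, bit15=0)
  nb .###.: next=#  (t=0,i=6, bit14=1)
  nb .##.#: next=.  (t=1,i=3, bit13=0)
  nb .##..: next=#  (t=2,i=1, bit12=1)
  nb .#.##: next=#  (t=1,i=1, bit11=1)
  nb .#.#.: next=.  (t=0,i=1, bit10=0)
  nb .#..#: next=#  (t=0,i=3, bit9=1)
  nb .#...: next=.  (t=4,i=6, bit8=0)
  nb ..###: next=#  (t=0,i=5, bit7=1)
  nb ..##.: next=#  (t=2,i=7, bit6=1)
  nb ..#.#: next=#  (t=0,i=0, bit5=1)
  nb ..#..: next=.  (t=2,i=4, bit4=0)
  nb ...##: next=#  (t=4,i=10, bit3=1)
  nb ...#.: next=.  (t=0,i=14, bit2=0)
  nb ....#: next=#  (t=4,i=9, bit1=1)
  nb .....: next=.  (t=4,i=8, bit0=0)
  bits 10011111100100000101101011101010 = 2677037802

2677037802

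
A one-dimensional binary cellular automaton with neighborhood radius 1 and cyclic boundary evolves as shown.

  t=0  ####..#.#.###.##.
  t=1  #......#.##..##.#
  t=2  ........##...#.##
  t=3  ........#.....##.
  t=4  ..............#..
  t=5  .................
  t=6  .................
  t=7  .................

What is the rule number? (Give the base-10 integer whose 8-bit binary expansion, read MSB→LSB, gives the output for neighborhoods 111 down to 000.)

40

  ###|.  b7=0 t=0,i=1
  ##.|.  b6=0 t=0,i=3
  #.#|#  b5=1 t=0,i=7
  #..|.  b4=0 t=0,i=4
  .##|#  b3=1 t=0,i=0
  .#.|.  b2=0 t=0,i=6
  ..#|.  b1=0 t=0,i=5
  ...|.  b0=0 t=1,i=2
  bits 00101000 = 40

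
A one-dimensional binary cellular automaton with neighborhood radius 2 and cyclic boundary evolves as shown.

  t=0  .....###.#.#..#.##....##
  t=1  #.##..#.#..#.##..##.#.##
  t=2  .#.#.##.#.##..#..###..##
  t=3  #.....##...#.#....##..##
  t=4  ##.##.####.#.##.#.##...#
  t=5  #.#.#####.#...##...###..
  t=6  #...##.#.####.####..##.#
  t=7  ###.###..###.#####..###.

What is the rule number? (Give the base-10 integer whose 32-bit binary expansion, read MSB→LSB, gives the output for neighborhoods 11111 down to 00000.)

  #####|.  b31=0 t=5,i=6
  ####.|#  b30=1 t=4,i=8
  ###.#|.  b29=0 t=0,i=7
  ###..|#  b28=1 t=2,i=19
  ##.##|#  b27=1 t=1,i=1
  ##.#.|#  b26=1 t=0,i=8
  ##..#|.  b25=0 t=1,i=4
  ##...|#  b24=1 t=0,i=0
  #.###|#  b23=1 t=1,i=22
  #.##.|.  b22=0 t=0,i=16
  #.#.#|.  b21=0 t=0,i=9
  #.#..|#  b20=1 t=0,i=11
  #..##|.  b19=0 t=1,i=16
  #..#.|#  b18=1 t=0,i=13
  #...#|#  b17=1 t=3,i=9
  #....|.  b16=0 t=0,i=1
  .####|#  b15=1 t=4,i=7
  .###.|#  b14=1 t=0,i=6
  .##.#|#  b13=1 t=1,i=18
  .##..|#  b12=1 t=0,i=17
  .#.##|.  b11=0 t=0,i=15
  .#.#.|.  b10=0 t=0,i=10
  .#..#|.  b9=0 t=0,i=12
  .#...|#  b8=1 t=3,i=14
  ..###|.  b7=0 t=0,i=5
  ..##.|#  b6=1 t=0,i=22
  ..#.#|#  b5=1 t=0,i=14
  ..#..|.  b4=0 t=2,i=14
  ...##|.  b3=0 t=0,i=4
  ...#.|.  b2=0 t=3,i=10
  ....#|#  b1=1 t=0,i=3
  .....|#  b0=1 t=0,i=2
  bits 01011101100101101111000101100011 = 1570173283

1570173283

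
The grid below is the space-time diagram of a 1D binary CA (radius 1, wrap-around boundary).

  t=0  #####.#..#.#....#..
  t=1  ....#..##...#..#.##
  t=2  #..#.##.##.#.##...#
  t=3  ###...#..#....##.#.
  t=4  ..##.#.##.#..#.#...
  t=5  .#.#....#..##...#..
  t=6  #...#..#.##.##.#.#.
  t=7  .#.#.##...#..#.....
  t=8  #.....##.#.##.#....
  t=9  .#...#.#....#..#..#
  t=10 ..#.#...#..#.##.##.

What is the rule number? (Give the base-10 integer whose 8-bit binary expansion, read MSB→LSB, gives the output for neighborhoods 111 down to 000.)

82

  nb ###: next=.  (t=0,i=1, bit7=0)
  nb ##.: next=#  (t=0,i=4, bit6=1)
  nb #.#: next=.  (t=0,i=5, bit5=0)
  nb #..: next=#  (t=0,i=7, bit4=1)
  nb .##: next=.  (t=0,i=0, bit3=0)
  nb .#.: next=.  (t=0,i=6, bit2=0)
  nb ..#: next=#  (t=0,i=8, bit1=1)
  nb ...: next=.  (t=0,i=13, bit0=0)
  bits 01010010 = 82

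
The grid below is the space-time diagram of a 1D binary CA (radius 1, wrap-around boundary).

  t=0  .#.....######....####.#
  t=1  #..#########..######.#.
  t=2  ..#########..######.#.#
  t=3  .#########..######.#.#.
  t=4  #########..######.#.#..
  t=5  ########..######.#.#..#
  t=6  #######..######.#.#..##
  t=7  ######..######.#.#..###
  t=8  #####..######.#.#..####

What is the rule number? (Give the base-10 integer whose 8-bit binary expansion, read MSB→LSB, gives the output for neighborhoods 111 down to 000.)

  ### -> #   bit 7 = 1  t=0,i=8
  ##. -> .   bit 6 = 0  t=0,i=12
  #.# -> #   bit 5 = 1  t=0,i=0
  #.. -> .   bit 4 = 0  t=0,i=2
  .## -> #   bit 3 = 1  t=0,i=7
  .#. -> .   bit 2 = 0  t=0,i=1
  ..# -> #   bit 1 = 1  t=0,i=6
  ... -> #   bit 0 = 1  t=0,i=3
  bits 10101011 = 171

171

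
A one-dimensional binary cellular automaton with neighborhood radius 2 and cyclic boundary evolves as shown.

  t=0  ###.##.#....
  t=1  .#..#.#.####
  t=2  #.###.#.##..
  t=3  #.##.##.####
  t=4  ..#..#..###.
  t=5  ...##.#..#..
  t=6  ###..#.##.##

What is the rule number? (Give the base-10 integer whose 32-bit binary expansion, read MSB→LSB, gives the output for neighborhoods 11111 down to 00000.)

  nb #####: next=#  (t=3,i=10, bit31=1)
  nb ####.: next=.  (t=1,i=10, bit30=0)
  nb ###.#: next=.  (t=0,i=2, bit29=0)
  nb ###..: next=.  (t=4,i=10, bit28=0)
  nb ##.##: next=.  (t=0,i=3, bit27=0)
  nb ##.#.: next=#  (t=0,i=6, bit26=1)
  nb ##..#: next=#  (t=2,i=10, bit25=1)
  nb ##...: next=.  (t=4,i=11, bit24=0)
  nb #.###: next=#  (t=1,i=8, bit23=1)
  nb #.##.: next=#  (t=0,i=4, bit22=1)
  nb #.#.#: next=#  (t=1,i=6, bit21=1)
  nb #.#..: next=.  (t=0,i=7, bit20=0)
  nb #..##: next=.  (t=4,i=7, bit19=0)
  nb #..#.: next=#  (t=1,i=3, bit18=1)
  nb #...#: next=.  (t=4,i=0, bit17=0)
  nb #....: next=#  (t=0,i=9, bit16=1)
  nb .####: next=#  (t=1,i=9, bit15=1)
  nb .###.: next=#  (t=0,i=1, bit14=1)
  nb .##.#: next=.  (t=0,i=5, bit13=0)
  nb .##..: next=#  (t=2,i=9, bit12=1)
  nb .#.##: next=.  (t=1,i=7, bit11=0)
  nb .#.#.: next=.  (t=1,i=5, bit10=0)
  nb .#..#: next=#  (t=1,i=2, bit9=1)
  nb .#...: next=#  (t=0,i=8, bit8=1)
  nb ..###: next=.  (t=0,i=0, bit7=0)
  nb ..##.: next=.  (t=5,i=3, bit6=0)
  nb ..#.#: next=#  (t=1,i=4, bit5=1)
  nb ..#..: next=.  (t=4,i=2, bit4=0)
  nb ...##: next=#  (t=0,i=11, bit3=1)
  nb ...#.: next=.  (t=4,i=1, bit2=0)
  nb ....#: next=#  (t=0,i=10, bit1=1)
  nb .....: next=#  (t=5,i=0, bit0=1)
  bits 10000110111001011101001100101011 = 2263208747

2263208747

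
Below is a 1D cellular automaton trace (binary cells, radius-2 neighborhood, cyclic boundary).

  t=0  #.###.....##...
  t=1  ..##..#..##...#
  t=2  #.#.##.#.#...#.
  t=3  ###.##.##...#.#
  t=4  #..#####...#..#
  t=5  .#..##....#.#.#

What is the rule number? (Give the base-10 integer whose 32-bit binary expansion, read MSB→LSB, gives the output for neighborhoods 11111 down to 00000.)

  nb #####: next=#  (t=4,i=5, bit31=1)
  nb ####.: next=.  (t=3,i=1, bit30=0)
  nb ###.#: next=.  (t=3,i=2, bit29=0)
  nb ###..: next=.  (t=0,i=4, bit28=0)
  nb ##.##: next=#  (t=3,i=3, bit27=1)
  nb ##.#.: next=.  (t=2,i=6, bit26=0)
  nb ##..#: next=#  (t=1,i=4, bit25=1)
  nb ##...: next=.  (t=0,i=5, bit24=0)
  nb #.###: next=#  (t=0,i=2, bit23=1)
  nb #.##.: next=#  (t=2,i=4, bit22=1)
  nb #.#.#: next=#  (t=2,i=0, bit21=1)
  nb #.#..: next=.  (t=2,i=9, bit20=0)
  nb #..##: next=.  (t=1,i=1, bit19=0)
  nb #..#.: next=#  (t=1,i=5, bit18=1)
  nb #...#: next=.  (t=0,i=13, bit17=0)
  nb #....: next=#  (t=0,i=6, bit16=1)
  nb .####: next=#  (t=3,i=0, bit15=1)
  nb .###.: next=#  (t=0,i=3, bit14=1)
  nb .##.#: next=#  (t=2,i=5, bit13=1)
  nb .##..: next=.  (t=0,i=11, bit12=0)
  nb .#.##: next=.  (t=0,i=1, bit11=0)
  nb .#.#.: next=#  (t=2,i=1, bit10=1)
  nb .#..#: next=#  (t=1,i=0, bit9=1)
  nb .#...: next=.  (t=2,i=10, bit8=0)
  nb ..###: next=.  (t=4,i=3, bit7=0)
  nb ..##.: next=#  (t=0,i=10, bit6=1)
  nb ..#.#: next=.  (t=0,i=0, bit5=0)
  nb ..#..: next=.  (t=1,i=6, bit4=0)
  nb ...##: next=#  (t=0,i=9, bit3=1)
  nb ...#.: next=#  (t=0,i=14, bit2=1)
  nb ....#: next=.  (t=0,i=8, bit1=0)
  nb .....: next=.  (t=0,i=7, bit0=0)
  bits 10001010111001011110011001001100 = 2330322508

2330322508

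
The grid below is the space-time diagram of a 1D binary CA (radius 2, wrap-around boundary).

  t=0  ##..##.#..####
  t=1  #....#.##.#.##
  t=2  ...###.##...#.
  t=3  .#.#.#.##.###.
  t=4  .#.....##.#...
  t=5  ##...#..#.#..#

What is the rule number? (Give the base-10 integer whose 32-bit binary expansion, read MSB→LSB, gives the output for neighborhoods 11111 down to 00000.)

  nb #####: next=#  (t=0,i=12, bit31=1)
  nb ####.: next=#  (t=0,i=0, bit30=1)
  nb ###.#: next=#  (t=2,i=5, bit29=1)
  nb ###..: next=.  (t=0,i=1, bit28=0)
  nb ##.##: next=.  (t=2,i=6, bit27=0)
  nb ##.#.: next=.  (t=0,i=6, bit26=0)
  nb ##..#: next=.  (t=0,i=2, bit25=0)
  nb ##...: next=.  (t=1,i=1, bit24=0)
  nb #.###: next=#  (t=1,i=12, bit23=1)
  nb #.##.: next=#  (t=1,i=7, bit22=1)
  nb #.#.#: next=.  (t=1,i=10, bit21=0)
  nb #.#..: next=#  (t=0,i=7, bit20=1)
  nb #..##: next=.  (t=0,i=3, bit19=0)
  nb #..#.: next=.  (t=3,i=0, bit18=0)
  nb #...#: next=#  (t=2,i=10, bit17=1)
  nb #....: next=.  (t=1,i=2, bit16=0)
  nb .####: next=.  (t=0,i=11, bit15=0)
  nb .###.: next=.  (t=1,i=13, bit14=0)
  nb .##.#: next=#  (t=0,i=5, bit13=1)
  nb .##..: next=#  (t=2,i=8, bit12=1)
  nb .#.##: next=.  (t=1,i=6, bit11=0)
  nb .#.#.: next=.  (t=3,i=2, bit10=0)
  nb .#..#: next=#  (t=0,i=8, bit9=1)
  nb .#...: next=.  (t=2,i=13, bit8=0)
  nb ..###: next=#  (t=0,i=10, bit7=1)
  nb ..##.: next=.  (t=0,i=4, bit6=0)
  nb ..#.#: next=#  (t=1,i=5, bit5=1)
  nb ..#..: next=#  (t=2,i=12, bit4=1)
  nb ...##: next=.  (t=2,i=2, bit3=0)
  nb ...#.: next=#  (t=1,i=4, bit2=1)
  nb ....#: next=#  (t=1,i=3, bit1=1)
  nb .....: next=.  (t=4,i=4, bit0=0)
  bits 11100000110100100011001010110110 = 3771871926

3771871926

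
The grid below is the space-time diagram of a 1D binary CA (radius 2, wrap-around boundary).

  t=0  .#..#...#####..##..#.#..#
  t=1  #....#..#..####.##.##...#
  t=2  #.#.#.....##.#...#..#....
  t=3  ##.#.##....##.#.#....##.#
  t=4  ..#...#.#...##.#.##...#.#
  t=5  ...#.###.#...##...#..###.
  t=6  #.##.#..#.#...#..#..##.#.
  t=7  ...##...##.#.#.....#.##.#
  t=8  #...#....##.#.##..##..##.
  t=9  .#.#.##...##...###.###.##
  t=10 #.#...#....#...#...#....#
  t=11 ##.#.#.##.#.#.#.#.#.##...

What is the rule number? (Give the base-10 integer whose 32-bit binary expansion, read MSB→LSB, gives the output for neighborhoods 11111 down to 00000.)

1451832740

  nb #####: next=.  (t=0,i=10, bit31=0)
  nb ####.: next=#  (t=0,i=11, bit30=1)
  nb ###.#: next=.  (t=1,i=14, bit29=0)
  nb ###..: next=#  (t=0,i=12, bit28=1)
  nb ##.##: next=.  (t=1,i=15, bit27=0)
  nb ##.#.: next=#  (t=2,i=12, bit26=1)
  nb ##..#: next=#  (t=0,i=13, bit25=1)
  nb ##...: next=.  (t=1,i=1, bit24=0)
  nb #.###: next=#  (t=3,i=24, bit23=1)
  nb #.##.: next=.  (t=1,i=16, bit22=0)
  nb #.#.#: next=.  (t=2,i=2, bit21=0)
  nb #.#..: next=.  (t=0,i=1, bit20=0)
  nb #..##: next=#  (t=0,i=14, bit19=1)
  nb #..#.: next=.  (t=0,i=3, bit18=0)
  nb #...#: next=.  (t=0,i=6, bit17=0)
  nb #....: next=#  (t=1,i=2, bit16=1)
  nb .####: next=.  (t=0,i=9, bit15=0)
  nb .###.: next=.  (t=3,i=0, bit14=0)
  nb .##.#: next=#  (t=1,i=17, bit13=1)
  nb .##..: next=#  (t=0,i=16, bit12=1)
  nb .#.##: next=.  (t=3,i=4, bit11=0)
  nb .#.#.: next=#  (t=0,i=0, bit10=1)
  nb .#..#: next=.  (t=0,i=2, bit9=0)
  nb .#...: next=#  (t=0,i=5, bit8=1)
  nb ..###: next=#  (t=0,i=8, bit7=1)
  nb ..##.: next=.  (t=0,i=15, bit6=0)
  nb ..#.#: next=#  (t=0,i=19, bit5=1)
  nb ..#..: next=.  (t=0,i=4, bit4=0)
  nb ...##: next=.  (t=0,i=7, bit3=0)
  nb ...#.: next=#  (t=1,i=4, bit2=1)
  nb ....#: next=.  (t=1,i=3, bit1=0)
  nb .....: next=.  (t=2,i=7, bit0=0)
  bits 01010110100010010011010110100100 = 1451832740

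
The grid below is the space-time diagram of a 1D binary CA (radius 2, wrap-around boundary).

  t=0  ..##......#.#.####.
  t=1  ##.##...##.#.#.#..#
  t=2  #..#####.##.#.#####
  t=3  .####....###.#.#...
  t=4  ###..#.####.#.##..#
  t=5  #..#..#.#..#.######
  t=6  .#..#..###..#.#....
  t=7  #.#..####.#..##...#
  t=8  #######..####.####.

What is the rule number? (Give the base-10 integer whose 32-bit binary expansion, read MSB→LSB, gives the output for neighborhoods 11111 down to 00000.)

123403918

  #####|.  b31=0 t=2,i=5
  ####.|.  b30=0 t=0,i=16
  ###.#|.  b29=0 t=1,i=1
  ###..|.  b28=0 t=0,i=17
  ##.##|.  b27=0 t=1,i=2
  ##.#.|#  b26=1 t=1,i=10
  ##..#|#  b25=1 t=2,i=1
  ##...|#  b24=1 t=0,i=4
  #.###|.  b23=0 t=0,i=14
  #.##.|#  b22=1 t=1,i=3
  #.#.#|.  b21=0 t=0,i=12
  #.#..|#  b20=1 t=1,i=15
  #..##|#  b19=1 t=1,i=17
  #..#.|.  b18=0 t=4,i=4
  #...#|#  b17=1 t=0,i=0
  #....|.  b16=0 t=0,i=5
  .####|#  b15=1 t=0,i=15
  .###.|#  b14=1 t=1,i=0
  .##.#|#  b13=1 t=1,i=9
  .##..|#  b12=1 t=0,i=3
  .#.##|#  b11=1 t=0,i=13
  .#.#.|#  b10=1 t=0,i=11
  .#..#|#  b9=1 t=1,i=16
  .#...|.  b8=0 t=3,i=16
  ..###|#  b7=1 t=1,i=18
  ..##.|.  b6=0 t=0,i=2
  ..#.#|.  b5=0 t=0,i=10
  ..#..|.  b4=0 t=5,i=3
  ...##|#  b3=1 t=0,i=1
  ...#.|#  b2=1 t=0,i=9
  ....#|#  b1=1 t=0,i=8
  .....|.  b0=0 t=0,i=6
  bits 00000111010110101111111010001110 = 123403918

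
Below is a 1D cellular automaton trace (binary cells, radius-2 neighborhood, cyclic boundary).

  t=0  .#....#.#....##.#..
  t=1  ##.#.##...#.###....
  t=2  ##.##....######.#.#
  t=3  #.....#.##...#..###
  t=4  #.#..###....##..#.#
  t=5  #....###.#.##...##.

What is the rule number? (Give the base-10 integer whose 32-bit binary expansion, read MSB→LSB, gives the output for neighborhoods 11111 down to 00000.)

1352755452

  ##### -> .   bit 31 = 0  t=2,i=11
  ####. -> #   bit 30 = 1  t=2,i=13
  ###.# -> .   bit 29 = 0  t=2,i=1
  ###.. -> #   bit 28 = 1  t=1,i=14
  ##.## -> .   bit 27 = 0  t=2,i=2
  ##.#. -> .   bit 26 = 0  t=0,i=15
  ##..# -> .   bit 25 = 0  t=4,i=14
  ##... -> .   bit 24 = 0  t=1,i=7
  #.### -> #   bit 23 = 1  t=1,i=12
  #.##. -> .   bit 22 = 0  t=1,i=5
  #.#.# -> #   bit 21 = 1  t=1,i=3
  #.#.. -> .   bit 20 = 0  t=0,i=8
  #..## -> .   bit 19 = 0  t=3,i=15
  #..#. -> .   bit 18 = 0  t=4,i=15
  #...# -> .   bit 17 = 0  t=0,i=18
  #.... -> #   bit 16 = 1  t=0,i=3
  .#### -> .   bit 15 = 0  t=2,i=10
  .###. -> #   bit 14 = 1  t=1,i=13
  .##.# -> #   bit 13 = 1  t=0,i=14
  .##.. -> .   bit 12 = 0  t=1,i=6
  .#.## -> #   bit 11 = 1  t=1,i=4
  .#.#. -> .   bit 10 = 0  t=0,i=7
  .#..# -> .   bit 9 = 0  t=3,i=14
  .#... -> .   bit 8 = 0  t=0,i=2
  ..### -> #   bit 7 = 1  t=2,i=9
  ..##. -> #   bit 6 = 1  t=0,i=13
  ..#.# -> #   bit 5 = 1  t=0,i=6
  ..#.. -> #   bit 4 = 1  t=0,i=1
  ...## -> #   bit 3 = 1  t=0,i=12
  ...#. -> #   bit 2 = 1  t=0,i=0
  ....# -> .   bit 1 = 0  t=0,i=4
  ..... -> .   bit 0 = 0  t=3,i=3
  bits 01010000101000010110100011111100 = 1352755452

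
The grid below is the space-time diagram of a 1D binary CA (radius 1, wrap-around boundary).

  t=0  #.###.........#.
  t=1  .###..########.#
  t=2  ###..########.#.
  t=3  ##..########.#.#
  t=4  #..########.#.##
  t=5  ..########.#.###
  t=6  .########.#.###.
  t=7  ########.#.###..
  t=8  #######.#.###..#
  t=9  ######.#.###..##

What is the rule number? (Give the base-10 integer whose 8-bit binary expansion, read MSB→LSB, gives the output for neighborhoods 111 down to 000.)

  nb ###: next=#  (t=0,i=3, bit7=1)
  nb ##.: next=.  (t=0,i=4, bit6=0)
  nb #.#: next=#  (t=0,i=1, bit5=1)
  nb #..: next=.  (t=0,i=5, bit4=0)
  nb .##: next=#  (t=0,i=2, bit3=1)
  nb .#.: next=.  (t=0,i=0, bit2=0)
  nb ..#: next=#  (t=0,i=13, bit1=1)
  nb ...: next=#  (t=0,i=6, bit0=1)
  bits 10101011 = 171

171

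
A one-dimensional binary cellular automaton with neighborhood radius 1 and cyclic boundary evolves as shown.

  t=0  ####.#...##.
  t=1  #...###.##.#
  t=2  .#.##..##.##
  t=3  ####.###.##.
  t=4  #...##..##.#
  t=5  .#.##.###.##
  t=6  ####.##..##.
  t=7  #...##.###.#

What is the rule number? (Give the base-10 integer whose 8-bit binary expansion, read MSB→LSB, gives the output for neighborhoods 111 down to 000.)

  nb ###: next=.  (t=0,i=1, bit7=0)
  nb ##.: next=.  (t=0,i=3, bit6=0)
  nb #.#: next=#  (t=0,i=4, bit5=1)
  nb #..: next=#  (t=0,i=6, bit4=1)
  nb .##: next=#  (t=0,i=0, bit3=1)
  nb .#.: next=#  (t=0,i=5, bit2=1)
  nb ..#: next=#  (t=0,i=8, bit1=1)
  nb ...: next=.  (t=0,i=7, bit0=0)
  bits 00111110 = 62

62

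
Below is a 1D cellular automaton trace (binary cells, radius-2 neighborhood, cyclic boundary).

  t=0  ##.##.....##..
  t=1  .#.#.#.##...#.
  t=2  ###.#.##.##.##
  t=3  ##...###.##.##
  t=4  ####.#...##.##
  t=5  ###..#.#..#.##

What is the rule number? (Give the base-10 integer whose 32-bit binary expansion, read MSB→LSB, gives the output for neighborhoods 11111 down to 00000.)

  #####|#  b31=1 t=2,i=0
  ####.|#  b30=1 t=2,i=1
  ###.#|.  b29=0 t=2,i=2
  ###..|#  b28=1 t=3,i=1
  ##.##|.  b27=0 t=0,i=2
  ##.#.|.  b26=0 t=2,i=3
  ##..#|#  b25=1 t=0,i=12
  ##...|#  b24=1 t=0,i=5
  #.###|#  b23=1 t=2,i=12
  #.##.|#  b22=1 t=0,i=3
  #.#.#|.  b21=0 t=1,i=3
  #.#..|#  b20=1 t=4,i=5
  #..##|.  b19=0 t=0,i=13
  #..#.|#  b18=1 t=1,i=0
  #...#|#  b17=1 t=1,i=10
  #....|.  b16=0 t=0,i=6
  .####|#  b15=1 t=2,i=13
  .###.|.  b14=0 t=3,i=6
  .##.#|#  b13=1 t=0,i=1
  .##..|.  b12=0 t=0,i=4
  .#.##|#  b11=1 t=1,i=6
  .#.#.|#  b10=1 t=1,i=2
  .#..#|#  b9=1 t=1,i=13
  .#...|.  b8=0 t=4,i=6
  ..###|#  b7=1 t=3,i=5
  ..##.|.  b6=0 t=0,i=0
  ..#.#|#  b5=1 t=1,i=1
  ..#..|#  b4=1 t=1,i=12
  ...##|.  b3=0 t=0,i=9
  ...#.|.  b2=0 t=1,i=11
  ....#|#  b1=1 t=0,i=8
  .....|#  b0=1 t=0,i=7
  bits 11010011110101101010111010110011 = 3554062003

3554062003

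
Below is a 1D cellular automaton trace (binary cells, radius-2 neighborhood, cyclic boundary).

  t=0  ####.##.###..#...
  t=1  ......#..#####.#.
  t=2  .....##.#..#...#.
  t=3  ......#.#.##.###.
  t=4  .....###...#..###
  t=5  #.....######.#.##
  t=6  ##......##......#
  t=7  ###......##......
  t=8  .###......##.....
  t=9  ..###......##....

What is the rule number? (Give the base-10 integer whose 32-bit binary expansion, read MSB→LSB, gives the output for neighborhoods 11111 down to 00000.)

  ##### -> #   bit 31 = 1  t=1,i=11
  ####. -> .   bit 30 = 0  t=0,i=2
  ###.# -> .   bit 29 = 0  t=0,i=3
  ###.. -> #   bit 28 = 1  t=0,i=10
  ##.## -> .   bit 27 = 0  t=0,i=4
  ##.#. -> .   bit 26 = 0  t=1,i=14
  ##..# -> #   bit 25 = 1  t=0,i=11
  ##... -> #   bit 24 = 1  t=3,i=16
  #.### -> .   bit 23 = 0  t=0,i=8
  #.##. -> .   bit 22 = 0  t=0,i=5
  #.#.# -> .   bit 21 = 0  t=3,i=8
  #.#.. -> #   bit 20 = 1  t=1,i=15
  #..## -> #   bit 19 = 1  t=1,i=8
  #..#. -> #   bit 18 = 1  t=0,i=12
  #...# -> #   bit 17 = 1  t=0,i=15
  #.... -> .   bit 16 = 0  t=1,i=0
  .#### -> .   bit 15 = 0  t=0,i=1
  .###. -> #   bit 14 = 1  t=0,i=9
  .##.# -> #   bit 13 = 1  t=0,i=6
  .##.. -> #   bit 12 = 1  t=6,i=9
  .#.## -> .   bit 11 = 0  t=3,i=9
  .#.#. -> #   bit 10 = 1  t=3,i=7
  .#..# -> .   bit 9 = 0  t=1,i=7
  .#... -> .   bit 8 = 0  t=0,i=14
  ..### -> .   bit 7 = 0  t=0,i=0
  ..##. -> .   bit 6 = 0  t=2,i=5
  ..#.# -> #   bit 5 = 1  t=3,i=6
  ..#.. -> #   bit 4 = 1  t=0,i=13
  ...## -> .   bit 3 = 0  t=0,i=16
  ...#. -> #   bit 2 = 1  t=1,i=5
  ....# -> .   bit 1 = 0  t=1,i=4
  ..... -> .   bit 0 = 0  t=1,i=1
  bits 10010011000111100111010000110100 = 2468246580

2468246580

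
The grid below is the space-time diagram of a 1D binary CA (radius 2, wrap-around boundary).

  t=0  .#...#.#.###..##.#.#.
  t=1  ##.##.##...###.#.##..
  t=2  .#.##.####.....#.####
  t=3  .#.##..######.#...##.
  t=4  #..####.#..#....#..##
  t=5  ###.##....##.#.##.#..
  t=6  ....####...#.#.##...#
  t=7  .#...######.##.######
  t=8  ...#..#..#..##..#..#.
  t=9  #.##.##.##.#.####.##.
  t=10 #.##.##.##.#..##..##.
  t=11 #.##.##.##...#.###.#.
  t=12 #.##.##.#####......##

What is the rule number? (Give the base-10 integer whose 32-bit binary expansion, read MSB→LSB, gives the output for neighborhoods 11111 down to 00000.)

  #####|.  b31=0 t=3,i=9
  ####.|#  b30=1 t=2,i=8
  ###.#|.  b29=0 t=1,i=13
  ###..|#  b28=1 t=0,i=11
  ##.##|.  b27=0 t=1,i=2
  ##.#.|.  b26=0 t=0,i=16
  ##..#|#  b25=1 t=0,i=12
  ##...|#  b24=1 t=1,i=8
  #.###|.  b23=0 t=0,i=9
  #.##.|#  b22=1 t=1,i=3
  #.#.#|#  b21=1 t=0,i=7
  #.#..|.  b20=0 t=0,i=19
  #..##|#  b19=1 t=0,i=13
  #..#.|#  b18=1 t=0,i=0
  #...#|#  b17=1 t=0,i=3
  #....|#  b16=1 t=2,i=11
  .####|#  b15=1 t=2,i=7
  .###.|.  b14=0 t=0,i=10
  .##.#|#  b13=1 t=0,i=15
  .##..|#  b12=1 t=1,i=7
  .#.##|.  b11=0 t=0,i=8
  .#.#.|#  b10=1 t=0,i=6
  .#..#|.  b9=0 t=0,i=20
  .#...|.  b8=0 t=0,i=2
  ..###|.  b7=0 t=1,i=11
  ..##.|.  b6=0 t=0,i=14
  ..#.#|.  b5=0 t=0,i=5
  ..#..|#  b4=1 t=0,i=1
  ...##|.  b3=0 t=1,i=10
  ...#.|#  b2=1 t=0,i=4
  ....#|.  b1=0 t=2,i=13
  .....|#  b0=1 t=2,i=12
  bits 01010011011011111011010000010101 = 1399829525

1399829525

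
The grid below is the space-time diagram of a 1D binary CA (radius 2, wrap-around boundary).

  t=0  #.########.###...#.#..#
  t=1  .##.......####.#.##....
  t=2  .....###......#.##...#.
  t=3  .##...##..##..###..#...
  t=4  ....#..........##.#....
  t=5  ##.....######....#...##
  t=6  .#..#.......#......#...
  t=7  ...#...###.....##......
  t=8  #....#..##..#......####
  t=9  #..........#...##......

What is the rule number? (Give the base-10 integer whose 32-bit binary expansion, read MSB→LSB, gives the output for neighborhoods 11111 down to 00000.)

  ##### -> .   bit 31 = 0  t=0,i=4
  ####. -> .   bit 30 = 0  t=0,i=8
  ###.# -> .   bit 29 = 0  t=0,i=9
  ###.. -> #   bit 28 = 1  t=0,i=13
  ##.## -> #   bit 27 = 1  t=0,i=1
  ##.#. -> #   bit 26 = 1  t=1,i=14
  ##..# -> .   bit 25 = 0  t=3,i=8
  ##... -> .   bit 24 = 0  t=0,i=14
  #.### -> #   bit 23 = 1  t=0,i=2
  #.##. -> #   bit 22 = 1  t=1,i=17
  #.#.# -> .   bit 21 = 0  t=1,i=15
  #.#.. -> .   bit 20 = 0  t=0,i=19
  #..## -> .   bit 19 = 0  t=0,i=21
  #..#. -> #   bit 18 = 1  t=3,i=18
  #...# -> #   bit 17 = 1  t=0,i=15
  #.... -> .   bit 16 = 0  t=1,i=4
  .#### -> .   bit 15 = 0  t=0,i=3
  .###. -> #   bit 14 = 1  t=0,i=12
  .##.# -> .   bit 13 = 0  t=0,i=0
  .##.. -> .   bit 12 = 0  t=1,i=2
  .#.## -> #   bit 11 = 1  t=1,i=16
  .#.#. -> #   bit 10 = 1  t=0,i=18
  .#..# -> .   bit 9 = 0  t=0,i=20
  .#... -> .   bit 8 = 0  t=2,i=22
  ..### -> .   bit 7 = 0  t=1,i=10
  ..##. -> .   bit 6 = 0  t=0,i=22
  ..#.# -> #   bit 5 = 1  t=0,i=17
  ..#.. -> .   bit 4 = 0  t=2,i=21
  ...## -> .   bit 3 = 0  t=1,i=0
  ...#. -> .   bit 2 = 0  t=0,i=16
  ....# -> .   bit 1 = 0  t=1,i=8
  ..... -> #   bit 0 = 1  t=1,i=5
  bits 00011100110001100100110000100001 = 482757665

482757665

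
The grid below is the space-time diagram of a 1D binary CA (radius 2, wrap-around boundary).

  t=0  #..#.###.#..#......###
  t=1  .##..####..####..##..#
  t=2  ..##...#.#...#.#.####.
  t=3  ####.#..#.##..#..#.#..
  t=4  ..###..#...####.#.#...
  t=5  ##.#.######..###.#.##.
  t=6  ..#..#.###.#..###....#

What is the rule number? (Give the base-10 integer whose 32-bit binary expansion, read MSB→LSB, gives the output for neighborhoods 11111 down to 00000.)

4001846618

  #####|#  b31=1 t=5,i=7
  ####.|#  b30=1 t=0,i=21
  ###.#|#  b29=1 t=0,i=7
  ###..|.  b28=0 t=0,i=0
  ##.##|#  b27=1 t=5,i=21
  ##.#.|#  b26=1 t=0,i=8
  ##..#|#  b25=1 t=0,i=1
  ##...|.  b24=0 t=2,i=4
  #.###|#  b23=1 t=0,i=5
  #.##.|.  b22=0 t=1,i=1
  #.#.#|.  b21=0 t=2,i=15
  #.#..|.  b20=0 t=0,i=9
  #..##|.  b19=0 t=1,i=4
  #..#.|#  b18=1 t=0,i=2
  #...#|#  b17=1 t=2,i=0
  #....|#  b16=1 t=0,i=14
  .####|.  b15=0 t=0,i=20
  .###.|#  b14=1 t=0,i=6
  .##.#|.  b13=0 t=5,i=1
  .##..|#  b12=1 t=1,i=2
  .#.##|.  b11=0 t=0,i=4
  .#.#.|#  b10=1 t=2,i=8
  .#..#|.  b9=0 t=0,i=10
  .#...|#  b8=1 t=0,i=13
  ..###|.  b7=0 t=0,i=19
  ..##.|#  b6=1 t=1,i=17
  ..#.#|.  b5=0 t=0,i=3
  ..#..|#  b4=1 t=0,i=12
  ...##|#  b3=1 t=0,i=18
  ...#.|.  b2=0 t=2,i=6
  ....#|#  b1=1 t=0,i=17
  .....|.  b0=0 t=0,i=15
  bits 11101110100001110101010101011010 = 4001846618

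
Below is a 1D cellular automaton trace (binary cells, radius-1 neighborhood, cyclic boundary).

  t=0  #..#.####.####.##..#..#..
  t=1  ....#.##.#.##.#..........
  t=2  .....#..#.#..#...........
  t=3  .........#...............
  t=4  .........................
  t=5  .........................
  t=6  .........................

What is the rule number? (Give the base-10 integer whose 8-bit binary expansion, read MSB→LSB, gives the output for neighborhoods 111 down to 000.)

  nb ###: next=#  (t=0,i=6, bit7=1)
  nb ##.: next=.  (t=0,i=8, bit6=0)
  nb #.#: next=#  (t=0,i=4, bit5=1)
  nb #..: next=.  (t=0,i=1, bit4=0)
  nb .##: next=.  (t=0,i=5, bit3=0)
  nb .#.: next=.  (t=0,i=0, bit2=0)
  nb ..#: next=.  (t=0,i=2, bit1=0)
  nb ...: next=.  (t=1,i=0, bit0=0)
  bits 10100000 = 160

160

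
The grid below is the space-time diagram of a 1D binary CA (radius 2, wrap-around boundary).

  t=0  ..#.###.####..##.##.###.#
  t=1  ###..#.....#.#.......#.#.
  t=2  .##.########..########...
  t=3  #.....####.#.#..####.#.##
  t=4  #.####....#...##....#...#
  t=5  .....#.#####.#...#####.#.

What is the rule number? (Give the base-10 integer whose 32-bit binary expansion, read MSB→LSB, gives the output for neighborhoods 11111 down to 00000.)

  ##### -> #   bit 31 = 1  t=2,i=6
  ####. -> .   bit 30 = 0  t=0,i=10
  ###.# -> .   bit 29 = 0  t=0,i=6
  ###.. -> #   bit 28 = 1  t=0,i=11
  ##.## -> .   bit 27 = 0  t=0,i=7
  ##.#. -> #   bit 26 = 1  t=0,i=23
  ##..# -> .   bit 25 = 0  t=0,i=12
  ##... -> .   bit 24 = 0  t=2,i=22
  #.### -> .   bit 23 = 0  t=0,i=4
  #.##. -> .   bit 22 = 0  t=0,i=17
  #.#.# -> .   bit 21 = 0  t=1,i=23
  #.#.. -> .   bit 20 = 0  t=0,i=24
  #..## -> #   bit 19 = 1  t=0,i=13
  #..#. -> #   bit 18 = 1  t=0,i=1
  #...# -> .   bit 17 = 0  t=4,i=12
  #.... -> #   bit 16 = 1  t=1,i=7
  .#### -> .   bit 15 = 0  t=0,i=9
  .###. -> #   bit 14 = 1  t=0,i=5
  .##.# -> .   bit 13 = 0  t=0,i=15
  .##.. -> .   bit 12 = 0  t=4,i=15
  .#.## -> .   bit 11 = 0  t=0,i=3
  .#.#. -> .   bit 10 = 0  t=1,i=12
  .#..# -> #   bit 9 = 1  t=0,i=0
  .#... -> #   bit 8 = 1  t=1,i=6
  ..### -> .   bit 7 = 0  t=2,i=14
  ..##. -> .   bit 6 = 0  t=0,i=14
  ..#.# -> #   bit 5 = 1  t=0,i=2
  ..#.. -> #   bit 4 = 1  t=1,i=5
  ...## -> #   bit 3 = 1  t=2,i=0
  ...#. -> #   bit 2 = 1  t=1,i=10
  ....# -> #   bit 1 = 1  t=1,i=9
  ..... -> #   bit 0 = 1  t=1,i=8
  bits 10010100000011010100001100111111 = 2483897151

2483897151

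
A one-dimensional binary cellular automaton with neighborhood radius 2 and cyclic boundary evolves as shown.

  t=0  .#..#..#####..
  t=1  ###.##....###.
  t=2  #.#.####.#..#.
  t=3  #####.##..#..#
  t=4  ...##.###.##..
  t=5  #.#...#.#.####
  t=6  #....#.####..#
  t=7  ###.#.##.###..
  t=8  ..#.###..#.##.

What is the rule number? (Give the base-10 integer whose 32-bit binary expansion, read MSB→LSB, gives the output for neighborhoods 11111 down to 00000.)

  nb #####: next=.  (t=0,i=9, bit31=0)
  nb ####.: next=#  (t=0,i=10, bit30=1)
  nb ###.#: next=#  (t=1,i=2, bit29=1)
  nb ###..: next=#  (t=0,i=11, bit28=1)
  nb ##.##: next=.  (t=1,i=3, bit27=0)
  nb ##.#.: next=.  (t=2,i=8, bit26=0)
  nb ##..#: next=#  (t=3,i=8, bit25=1)
  nb ##...: next=#  (t=0,i=12, bit24=1)
  nb #.###: next=#  (t=1,i=0, bit23=1)
  nb #.##.: next=#  (t=1,i=4, bit22=1)
  nb #.#.#: next=#  (t=2,i=0, bit21=1)
  nb #.#..: next=.  (t=2,i=9, bit20=0)
  nb #..##: next=.  (t=0,i=6, bit19=0)
  nb #..#.: next=.  (t=0,i=3, bit18=0)
  nb #...#: next=.  (t=0,i=13, bit17=0)
  nb #....: next=#  (t=1,i=7, bit16=1)
  nb .####: next=.  (t=0,i=8, bit15=0)
  nb .###.: next=.  (t=1,i=1, bit14=0)
  nb .##.#: next=.  (t=4,i=4, bit13=0)
  nb .##..: next=#  (t=1,i=5, bit12=1)
  nb .#.##: next=#  (t=2,i=3, bit11=1)
  nb .#.#.: next=#  (t=2,i=1, bit10=1)
  nb .#..#: next=#  (t=0,i=2, bit9=1)
  nb .#...: next=.  (t=5,i=3, bit8=0)
  nb ..###: next=.  (t=0,i=7, bit7=0)
  nb ..##.: next=.  (t=4,i=3, bit6=0)
  nb ..#.#: next=.  (t=2,i=12, bit5=0)
  nb ..#..: next=#  (t=0,i=1, bit4=1)
  nb ...##: next=#  (t=1,i=9, bit3=1)
  nb ...#.: next=#  (t=0,i=0, bit2=1)
  nb ....#: next=.  (t=1,i=8, bit1=0)
  nb .....: next=#  (t=4,i=0, bit0=1)
  bits 01110011111000010001111000011101 = 1944133149

1944133149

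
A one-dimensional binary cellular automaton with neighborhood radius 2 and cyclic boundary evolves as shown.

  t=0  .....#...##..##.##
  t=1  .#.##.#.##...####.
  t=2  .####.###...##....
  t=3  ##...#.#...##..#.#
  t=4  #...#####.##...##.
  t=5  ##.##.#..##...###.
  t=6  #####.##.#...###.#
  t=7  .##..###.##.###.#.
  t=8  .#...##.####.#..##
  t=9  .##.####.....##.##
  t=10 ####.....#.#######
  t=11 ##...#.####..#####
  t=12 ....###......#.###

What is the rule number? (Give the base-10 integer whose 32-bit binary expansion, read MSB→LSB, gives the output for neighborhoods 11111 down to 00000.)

  #####|#  b31=1 t=4,i=6
  ####.|.  b30=0 t=1,i=15
  ###.#|.  b29=0 t=2,i=4
  ###..|.  b28=0 t=1,i=16
  ##.##|#  b27=1 t=0,i=15
  ##.#.|.  b26=0 t=1,i=5
  ##..#|.  b25=0 t=0,i=11
  ##...|.  b24=0 t=0,i=0
  #.###|.  b23=0 t=2,i=6
  #.##.|#  b22=1 t=0,i=16
  #.#.#|#  b21=1 t=1,i=6
  #.#..|#  b20=1 t=3,i=7
  #..##|.  b19=0 t=0,i=12
  #..#.|.  b18=0 t=1,i=0
  #...#|.  b17=0 t=0,i=7
  #....|#  b16=1 t=0,i=1
  .####|.  b15=0 t=1,i=14
  .###.|#  b14=1 t=2,i=7
  .##.#|#  b13=1 t=0,i=14
  .##..|.  b12=0 t=0,i=10
  .#.##|#  b11=1 t=1,i=2
  .#.#.|#  b10=1 t=3,i=6
  .#..#|#  b9=1 t=5,i=7
  .#...|#  b8=1 t=0,i=6
  ..###|#  b7=1 t=1,i=13
  ..##.|#  b6=1 t=0,i=9
  ..#.#|#  b5=1 t=1,i=1
  ..#..|.  b4=0 t=0,i=5
  ...##|#  b3=1 t=0,i=8
  ...#.|#  b2=1 t=0,i=4
  ....#|#  b1=1 t=0,i=3
  .....|.  b0=0 t=0,i=2
  bits 10001000011100010110111111101110 = 2289135598

2289135598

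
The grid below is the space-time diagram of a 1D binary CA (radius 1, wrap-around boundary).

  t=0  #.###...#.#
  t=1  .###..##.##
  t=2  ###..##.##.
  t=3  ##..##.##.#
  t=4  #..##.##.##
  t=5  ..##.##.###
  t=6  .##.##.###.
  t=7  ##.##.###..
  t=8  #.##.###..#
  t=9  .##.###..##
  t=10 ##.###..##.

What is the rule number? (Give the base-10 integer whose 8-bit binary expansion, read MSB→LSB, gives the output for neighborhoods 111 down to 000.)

171

  ### -> #   bit 7 = 1  t=0,i=3
  ##. -> .   bit 6 = 0  t=0,i=0
  #.# -> #   bit 5 = 1  t=0,i=1
  #.. -> .   bit 4 = 0  t=0,i=5
  .## -> #   bit 3 = 1  t=0,i=2
  .#. -> .   bit 2 = 0  t=0,i=8
  ..# -> #   bit 1 = 1  t=0,i=7
  ... -> #   bit 0 = 1  t=0,i=6
  bits 10101011 = 171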